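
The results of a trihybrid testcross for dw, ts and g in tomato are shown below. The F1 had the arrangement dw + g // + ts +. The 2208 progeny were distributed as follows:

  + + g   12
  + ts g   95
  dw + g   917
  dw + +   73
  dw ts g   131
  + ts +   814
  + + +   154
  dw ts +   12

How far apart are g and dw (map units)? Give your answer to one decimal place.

The two rarest classes, + + g and dw ts +, are the double crossovers. Comparing them with the parentals, only the dw allele has switched, so dw is the middle locus and the order is g – dw – ts.
Crossovers in the g–dw interval produce the single-crossover classes dw + + and + ts g (73 + 95 = 168) plus the double crossovers (24).
RF(g–dw) = (168 + 24) / 2208 = 192/2208 = 0.0870 → 8.7 map units.

8.7 map units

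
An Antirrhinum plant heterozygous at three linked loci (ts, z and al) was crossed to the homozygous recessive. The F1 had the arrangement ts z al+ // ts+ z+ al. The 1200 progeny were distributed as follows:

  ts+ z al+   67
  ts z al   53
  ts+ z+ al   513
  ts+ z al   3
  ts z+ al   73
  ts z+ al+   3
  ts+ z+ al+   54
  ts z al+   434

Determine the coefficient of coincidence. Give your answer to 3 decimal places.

0.436

The two rarest classes, ts z+ al+ and ts+ z al, are the double crossovers. Comparing them with the parentals, only the z allele has switched, so z is the middle locus and the order is al – z – ts.
al–z: (107 + 6)/1200 = 0.0942; z–ts: (140 + 6)/1200 = 0.1217.
Expected DCO frequency = 0.0942 × 0.1217 ≈ 0.01146; observed = 6/1200 ≈ 0.00500.
Coefficient of coincidence = 0.00500/0.01146 ≈ 0.436.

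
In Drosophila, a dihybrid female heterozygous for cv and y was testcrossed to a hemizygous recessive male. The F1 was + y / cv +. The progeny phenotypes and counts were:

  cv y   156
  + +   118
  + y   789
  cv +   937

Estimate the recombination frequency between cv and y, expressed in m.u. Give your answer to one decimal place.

The recombinant classes are + + and cv y: 118 + 156 = 274.
Recombination frequency = 274/2000 = 0.1370 ≈ 13.7%, i.e. 13.7 m.u.

13.7 m.u.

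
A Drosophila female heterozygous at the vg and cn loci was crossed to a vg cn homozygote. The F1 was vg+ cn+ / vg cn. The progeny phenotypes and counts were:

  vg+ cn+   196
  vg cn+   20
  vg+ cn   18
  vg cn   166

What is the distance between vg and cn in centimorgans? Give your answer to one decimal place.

The recombinant classes are vg+ cn and vg cn+: 18 + 20 = 38.
Recombination frequency = 38/400 = 0.0950 ≈ 9.5%, i.e. 9.5 centimorgans.

9.5 centimorgans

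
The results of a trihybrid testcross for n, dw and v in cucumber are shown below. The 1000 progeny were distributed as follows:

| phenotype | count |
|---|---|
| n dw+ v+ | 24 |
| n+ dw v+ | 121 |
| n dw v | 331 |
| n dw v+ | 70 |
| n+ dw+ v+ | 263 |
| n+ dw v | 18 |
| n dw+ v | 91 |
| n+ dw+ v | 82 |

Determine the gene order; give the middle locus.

The two most frequent reciprocal classes, n+ dw+ v+ and n dw v, are the parental types, so the F1 was n+ dw+ v+ / n dw v.
The two rarest classes, n dw+ v+ and n+ dw v, are the double crossovers. Comparing them with the parentals, only the n allele has switched, so n is the middle locus and the order is dw – n – v.

n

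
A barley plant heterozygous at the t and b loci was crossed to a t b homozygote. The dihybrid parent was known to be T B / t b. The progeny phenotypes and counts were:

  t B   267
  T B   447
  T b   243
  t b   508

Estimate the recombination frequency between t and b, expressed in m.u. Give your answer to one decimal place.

34.8 m.u.

The recombinant classes are T b and t B: 243 + 267 = 510.
Recombination frequency = 510/1465 = 0.3481 ≈ 34.8%, i.e. 34.8 m.u.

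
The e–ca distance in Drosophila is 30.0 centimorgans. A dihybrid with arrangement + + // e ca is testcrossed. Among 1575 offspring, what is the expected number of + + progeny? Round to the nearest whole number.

551

A map distance of 30.0 centimorgans corresponds to a recombination frequency of 0.300.
The F1 is + + / e ca, so + + is a parental gamete class with expected frequency (1 − r)/2 = 0.700/2 = 0.3500.
Expected number = 0.3500 × 1575 = 551.25 ≈ 551.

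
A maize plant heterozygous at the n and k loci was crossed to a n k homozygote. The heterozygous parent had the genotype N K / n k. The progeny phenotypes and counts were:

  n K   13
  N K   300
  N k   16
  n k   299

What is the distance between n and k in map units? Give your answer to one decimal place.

4.6 map units

The recombinant classes are N k and n K: 16 + 13 = 29.
Recombination frequency = 29/628 = 0.0462 ≈ 4.6%, i.e. 4.6 map units.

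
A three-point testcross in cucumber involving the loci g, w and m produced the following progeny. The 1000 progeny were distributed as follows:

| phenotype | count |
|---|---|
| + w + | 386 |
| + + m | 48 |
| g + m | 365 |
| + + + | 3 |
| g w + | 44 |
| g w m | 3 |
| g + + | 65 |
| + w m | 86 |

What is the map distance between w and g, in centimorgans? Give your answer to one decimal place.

The two most frequent reciprocal classes, + w + and g + m, are the parental types, so the F1 was + w + / g + m.
The two rarest classes, + + + and g w m, are the double crossovers. Comparing them with the parentals, only the w allele has switched, so w is the middle locus and the order is g – w – m.
Crossovers in the g–w interval produce the single-crossover classes g w + and + + m (44 + 48 = 92) plus the double crossovers (6).
RF(g–w) = (92 + 6) / 1000 = 98/1000 = 0.0980 → 9.8 centimorgans.

9.8 centimorgans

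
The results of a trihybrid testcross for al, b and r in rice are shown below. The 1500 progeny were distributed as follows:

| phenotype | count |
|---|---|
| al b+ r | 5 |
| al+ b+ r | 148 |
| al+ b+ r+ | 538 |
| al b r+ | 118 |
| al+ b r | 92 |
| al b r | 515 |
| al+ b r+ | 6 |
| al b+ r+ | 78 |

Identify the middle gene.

b

The two most frequent reciprocal classes, al+ b+ r+ and al b r, are the parental types, so the F1 was al+ b+ r+ / al b r.
The two rarest classes, al+ b r+ and al b+ r, are the double crossovers. Comparing them with the parentals, only the b allele has switched, so b is the middle locus and the order is al – b – r.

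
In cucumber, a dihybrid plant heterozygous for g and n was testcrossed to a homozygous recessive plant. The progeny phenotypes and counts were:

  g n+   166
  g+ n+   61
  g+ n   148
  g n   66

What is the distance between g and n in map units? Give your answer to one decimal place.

28.8 map units

The two most frequent classes, g+ n (148) and g n+ (166), are the parental types, so the F1 was g+ n / g n+.
The recombinant classes are g+ n+ and g n: 61 + 66 = 127.
Recombination frequency = 127/441 = 0.2880 ≈ 28.8%, i.e. 28.8 map units.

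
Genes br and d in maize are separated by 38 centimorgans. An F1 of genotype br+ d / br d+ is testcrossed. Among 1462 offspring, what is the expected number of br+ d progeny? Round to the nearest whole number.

453

A map distance of 38 centimorgans corresponds to a recombination frequency of 0.380.
The F1 is br+ d / br d+, so br+ d is a parental gamete class with expected frequency (1 − r)/2 = 0.620/2 = 0.3100.
Expected number = 0.3100 × 1462 = 453.22 ≈ 453.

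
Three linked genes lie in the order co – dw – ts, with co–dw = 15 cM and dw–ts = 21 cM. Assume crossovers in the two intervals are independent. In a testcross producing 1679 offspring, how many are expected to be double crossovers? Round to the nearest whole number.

Map distances give recombination frequencies of 0.150 and 0.210 for the two intervals.
With no interference, expected double-crossover frequency = 0.150 × 0.210 = 0.03150.
Expected number = 0.03150 × 1679 = 52.89 ≈ 53.

53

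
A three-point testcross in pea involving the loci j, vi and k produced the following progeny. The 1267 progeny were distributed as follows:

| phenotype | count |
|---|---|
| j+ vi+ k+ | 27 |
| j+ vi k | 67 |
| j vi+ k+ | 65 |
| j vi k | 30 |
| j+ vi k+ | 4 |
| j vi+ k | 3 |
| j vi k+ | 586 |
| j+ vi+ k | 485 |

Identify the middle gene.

The two most frequent reciprocal classes, j vi k+ and j+ vi+ k, are the parental types, so the F1 was j vi k+ / j+ vi+ k.
The two rarest classes, j+ vi k+ and j vi+ k, are the double crossovers. Comparing them with the parentals, only the j allele has switched, so j is the middle locus and the order is k – j – vi.

j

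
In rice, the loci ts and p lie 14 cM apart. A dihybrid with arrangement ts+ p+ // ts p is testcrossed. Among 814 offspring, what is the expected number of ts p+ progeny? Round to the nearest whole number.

A map distance of 14 cM corresponds to a recombination frequency of 0.140.
The F1 is ts+ p+ / ts p, so ts p+ is a recombinant gamete class with expected frequency r/2 = 0.140/2 = 0.0700.
Expected number = 0.0700 × 814 = 56.98 ≈ 57.

57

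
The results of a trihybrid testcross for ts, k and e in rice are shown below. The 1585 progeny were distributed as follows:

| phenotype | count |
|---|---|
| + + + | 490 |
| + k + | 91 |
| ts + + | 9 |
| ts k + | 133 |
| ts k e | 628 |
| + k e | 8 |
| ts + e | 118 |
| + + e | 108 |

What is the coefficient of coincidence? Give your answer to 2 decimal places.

The two most frequent reciprocal classes, ts k e and + + +, are the parental types, so the F1 was ts k e / + + +.
The two rarest classes, + k e and ts + +, are the double crossovers. Comparing them with the parentals, only the ts allele has switched, so ts is the middle locus and the order is e – ts – k.
e–ts: (241 + 17)/1585 = 0.1628; ts–k: (209 + 17)/1585 = 0.1426.
Expected DCO frequency = 0.1628 × 0.1426 ≈ 0.02322; observed = 17/1585 ≈ 0.01073.
Coefficient of coincidence = 0.01073/0.02322 ≈ 0.46.

0.46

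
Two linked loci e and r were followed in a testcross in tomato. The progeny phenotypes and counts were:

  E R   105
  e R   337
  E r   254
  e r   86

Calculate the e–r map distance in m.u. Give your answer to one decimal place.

The two most frequent classes, E r (254) and e R (337), are the parental types, so the F1 was E r / e R.
The recombinant classes are E R and e r: 105 + 86 = 191.
Recombination frequency = 191/782 = 0.2442 ≈ 24.4%, i.e. 24.4 m.u.

24.4 m.u.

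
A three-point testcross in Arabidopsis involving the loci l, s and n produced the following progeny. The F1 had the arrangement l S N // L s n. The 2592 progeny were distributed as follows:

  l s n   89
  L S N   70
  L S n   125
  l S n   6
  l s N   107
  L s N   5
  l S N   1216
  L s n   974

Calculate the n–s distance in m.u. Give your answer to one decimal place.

9.4 m.u.

The two rarest classes, l S n and L s N, are the double crossovers. Comparing them with the parentals, only the n allele has switched, so n is the middle locus and the order is s – n – l.
Crossovers in the s–n interval produce the single-crossover classes l s N and L S n (107 + 125 = 232) plus the double crossovers (11).
RF(s–n) = (232 + 11) / 2592 = 243/2592 = 0.0938 → 9.4 m.u.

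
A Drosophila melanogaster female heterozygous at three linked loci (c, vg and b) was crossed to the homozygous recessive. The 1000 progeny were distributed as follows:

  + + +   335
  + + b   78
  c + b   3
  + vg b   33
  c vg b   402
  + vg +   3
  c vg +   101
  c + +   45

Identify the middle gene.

vg

The two most frequent reciprocal classes, + + + and c vg b, are the parental types, so the F1 was + + + / c vg b.
The two rarest classes, + vg + and c + b, are the double crossovers. Comparing them with the parentals, only the vg allele has switched, so vg is the middle locus and the order is b – vg – c.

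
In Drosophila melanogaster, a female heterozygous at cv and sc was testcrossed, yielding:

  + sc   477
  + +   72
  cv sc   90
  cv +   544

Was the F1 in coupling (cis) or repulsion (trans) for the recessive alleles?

The two most frequent classes are + sc (477) and cv + (544); these are the parental (non-recombinant) types.
So the F1 carried + sc on one chromosome and cv + on the other — the recessive alleles are on opposite chromosomes (trans / repulsion).

trans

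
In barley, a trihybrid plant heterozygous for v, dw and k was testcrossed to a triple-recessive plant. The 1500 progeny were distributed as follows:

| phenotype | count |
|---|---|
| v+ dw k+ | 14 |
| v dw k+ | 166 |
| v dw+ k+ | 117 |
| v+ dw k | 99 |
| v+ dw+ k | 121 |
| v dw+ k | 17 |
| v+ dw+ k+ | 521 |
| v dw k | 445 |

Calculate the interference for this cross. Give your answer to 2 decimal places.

0.41

The two most frequent reciprocal classes, v+ dw+ k+ and v dw k, are the parental types, so the F1 was v+ dw+ k+ / v dw k.
The two rarest classes, v+ dw k+ and v dw+ k, are the double crossovers. Comparing them with the parentals, only the dw allele has switched, so dw is the middle locus and the order is k – dw – v.
k–dw: (287 + 31)/1500 = 0.2120; dw–v: (216 + 31)/1500 = 0.1647.
Expected DCO frequency = 0.2120 × 0.1647 ≈ 0.03492; observed = 31/1500 ≈ 0.02067.
Coefficient of coincidence = 0.02067/0.03492 ≈ 0.59; interference = 1 − 0.59 = 0.41.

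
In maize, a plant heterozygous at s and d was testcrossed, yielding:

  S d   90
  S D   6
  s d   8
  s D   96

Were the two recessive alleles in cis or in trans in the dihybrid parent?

trans

The two most frequent classes are S d (90) and s D (96); these are the parental (non-recombinant) types.
So the F1 carried S d on one chromosome and s D on the other — the recessive alleles are on opposite chromosomes (trans / repulsion).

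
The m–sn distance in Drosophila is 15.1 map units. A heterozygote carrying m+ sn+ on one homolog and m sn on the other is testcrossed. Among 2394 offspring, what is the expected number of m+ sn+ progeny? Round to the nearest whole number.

A map distance of 15.1 map units corresponds to a recombination frequency of 0.151.
The F1 is m+ sn+ / m sn, so m+ sn+ is a parental gamete class with expected frequency (1 − r)/2 = 0.849/2 = 0.4245.
Expected number = 0.4245 × 2394 = 1016.25 ≈ 1016.

1016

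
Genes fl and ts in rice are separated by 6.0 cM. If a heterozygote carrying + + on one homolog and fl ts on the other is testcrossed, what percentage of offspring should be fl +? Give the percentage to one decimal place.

A map distance of 6.0 cM corresponds to a recombination frequency of 0.060.
The F1 is + + / fl ts, so fl + is a recombinant gamete class with expected frequency r/2 = 0.060/2 = 0.0300.
That is 0.0300 = 3.0% of the progeny.

3.0%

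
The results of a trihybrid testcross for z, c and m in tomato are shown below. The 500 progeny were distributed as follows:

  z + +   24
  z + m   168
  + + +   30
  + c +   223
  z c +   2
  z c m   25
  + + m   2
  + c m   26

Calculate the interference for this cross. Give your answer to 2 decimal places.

0.37

The two most frequent reciprocal classes, + c + and z + m, are the parental types, so the F1 was + c + / z + m.
The two rarest classes, z c + and + + m, are the double crossovers. Comparing them with the parentals, only the z allele has switched, so z is the middle locus and the order is m – z – c.
m–z: (50 + 4)/500 = 0.1080; z–c: (55 + 4)/500 = 0.1180.
Expected DCO frequency = 0.1080 × 0.1180 ≈ 0.01274; observed = 4/500 ≈ 0.00800.
Coefficient of coincidence = 0.00800/0.01274 ≈ 0.63; interference = 1 − 0.63 = 0.37.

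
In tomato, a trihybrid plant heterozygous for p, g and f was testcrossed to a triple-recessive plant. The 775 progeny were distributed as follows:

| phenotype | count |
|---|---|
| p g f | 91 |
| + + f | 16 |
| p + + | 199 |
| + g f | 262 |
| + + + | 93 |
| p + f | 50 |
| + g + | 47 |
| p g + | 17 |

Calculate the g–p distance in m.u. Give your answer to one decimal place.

The two most frequent reciprocal classes, + g f and p + +, are the parental types, so the F1 was + g f / p + +.
The two rarest classes, + + f and p g +, are the double crossovers. Comparing them with the parentals, only the g allele has switched, so g is the middle locus and the order is p – g – f.
Crossovers in the p–g interval produce the single-crossover classes p g f and + + + (91 + 93 = 184) plus the double crossovers (33).
RF(p–g) = (184 + 33) / 775 = 217/775 = 0.2800 → 28.0 m.u.

28.0 m.u.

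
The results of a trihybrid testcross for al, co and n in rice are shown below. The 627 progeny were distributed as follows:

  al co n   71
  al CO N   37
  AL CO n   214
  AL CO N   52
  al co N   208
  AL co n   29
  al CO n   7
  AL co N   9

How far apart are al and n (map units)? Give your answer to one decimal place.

The two most frequent reciprocal classes, AL CO n and al co N, are the parental types, so the F1 was AL CO n / al co N.
The two rarest classes, al CO n and AL co N, are the double crossovers. Comparing them with the parentals, only the al allele has switched, so al is the middle locus and the order is co – al – n.
Crossovers in the al–n interval produce the single-crossover classes AL CO N and al co n (52 + 71 = 123) plus the double crossovers (16).
RF(al–n) = (123 + 16) / 627 = 139/627 = 0.2217 → 22.2 map units.

22.2 map units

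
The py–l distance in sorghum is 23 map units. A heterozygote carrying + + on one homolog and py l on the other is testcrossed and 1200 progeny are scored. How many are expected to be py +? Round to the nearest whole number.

138

A map distance of 23 map units corresponds to a recombination frequency of 0.230.
The F1 is + + / py l, so py + is a recombinant gamete class with expected frequency r/2 = 0.230/2 = 0.1150.
Expected number = 0.1150 × 1200 = 138.00 ≈ 138.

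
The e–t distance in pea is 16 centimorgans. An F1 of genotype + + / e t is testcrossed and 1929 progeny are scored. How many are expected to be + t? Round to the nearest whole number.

A map distance of 16 centimorgans corresponds to a recombination frequency of 0.160.
The F1 is + + / e t, so + t is a recombinant gamete class with expected frequency r/2 = 0.160/2 = 0.0800.
Expected number = 0.0800 × 1929 = 154.32 ≈ 154.

154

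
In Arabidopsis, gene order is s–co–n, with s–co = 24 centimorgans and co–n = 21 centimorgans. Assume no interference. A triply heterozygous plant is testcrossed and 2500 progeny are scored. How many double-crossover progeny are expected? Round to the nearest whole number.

Map distances give recombination frequencies of 0.240 and 0.210 for the two intervals.
With no interference, expected double-crossover frequency = 0.240 × 0.210 = 0.05040.
Expected number = 0.05040 × 2500 = 126.00 ≈ 126.

126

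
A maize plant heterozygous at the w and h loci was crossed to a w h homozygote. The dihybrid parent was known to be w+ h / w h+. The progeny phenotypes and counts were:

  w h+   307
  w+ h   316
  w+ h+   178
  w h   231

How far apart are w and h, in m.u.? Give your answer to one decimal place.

The recombinant classes are w+ h+ and w h: 178 + 231 = 409.
Recombination frequency = 409/1032 = 0.3963 ≈ 39.6%, i.e. 39.6 m.u.

39.6 m.u.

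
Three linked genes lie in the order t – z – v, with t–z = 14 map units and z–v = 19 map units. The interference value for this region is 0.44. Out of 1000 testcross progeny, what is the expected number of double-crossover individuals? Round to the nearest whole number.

Map distances give recombination frequencies of 0.140 and 0.190 for the two intervals.
With interference 0.44 (so coincidence = 0.56), expected double-crossover frequency = 0.140 × 0.190 × 0.56 = 0.01490.
Expected number = 0.01490 × 1000 = 14.90 ≈ 15.

15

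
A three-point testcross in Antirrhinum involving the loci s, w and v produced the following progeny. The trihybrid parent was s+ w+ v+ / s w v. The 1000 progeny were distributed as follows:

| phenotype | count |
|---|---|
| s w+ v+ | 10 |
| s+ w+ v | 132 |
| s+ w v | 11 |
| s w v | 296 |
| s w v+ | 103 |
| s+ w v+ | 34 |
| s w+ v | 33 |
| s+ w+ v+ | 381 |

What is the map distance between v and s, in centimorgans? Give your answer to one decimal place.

25.6 centimorgans

The two rarest classes, s w+ v+ and s+ w v, are the double crossovers. Comparing them with the parentals, only the s allele has switched, so s is the middle locus and the order is w – s – v.
Crossovers in the s–v interval produce the single-crossover classes s+ w+ v and s w v+ (132 + 103 = 235) plus the double crossovers (21).
RF(s–v) = (235 + 21) / 1000 = 256/1000 = 0.2560 → 25.6 centimorgans.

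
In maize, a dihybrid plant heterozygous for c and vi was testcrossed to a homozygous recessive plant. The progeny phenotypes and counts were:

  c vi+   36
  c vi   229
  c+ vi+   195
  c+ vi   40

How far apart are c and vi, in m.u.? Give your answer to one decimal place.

15.2 m.u.

The two most frequent classes, c+ vi+ (195) and c vi (229), are the parental types, so the F1 was c+ vi+ / c vi.
The recombinant classes are c+ vi and c vi+: 40 + 36 = 76.
Recombination frequency = 76/500 = 0.1520 ≈ 15.2%, i.e. 15.2 m.u.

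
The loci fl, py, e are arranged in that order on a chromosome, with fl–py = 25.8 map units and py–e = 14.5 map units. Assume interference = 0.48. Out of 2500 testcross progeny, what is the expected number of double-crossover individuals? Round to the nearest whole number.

Map distances give recombination frequencies of 0.258 and 0.145 for the two intervals.
With interference 0.48 (so coincidence = 0.52), expected double-crossover frequency = 0.258 × 0.145 × 0.52 = 0.01945.
Expected number = 0.01945 × 2500 = 48.63 ≈ 49.

49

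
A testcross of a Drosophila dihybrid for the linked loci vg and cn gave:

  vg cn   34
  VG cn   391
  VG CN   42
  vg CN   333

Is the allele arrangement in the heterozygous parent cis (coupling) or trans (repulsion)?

trans

The two most frequent classes are VG cn (391) and vg CN (333); these are the parental (non-recombinant) types.
So the F1 carried VG cn on one chromosome and vg CN on the other — the recessive alleles are on opposite chromosomes (trans / repulsion).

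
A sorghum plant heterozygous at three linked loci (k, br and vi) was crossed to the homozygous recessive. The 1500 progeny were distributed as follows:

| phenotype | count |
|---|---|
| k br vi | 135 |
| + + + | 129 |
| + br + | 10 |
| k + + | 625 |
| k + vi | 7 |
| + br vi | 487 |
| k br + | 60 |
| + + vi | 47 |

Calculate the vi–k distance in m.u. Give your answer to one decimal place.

18.7 m.u.

The two most frequent reciprocal classes, k + + and + br vi, are the parental types, so the F1 was k + + / + br vi.
The two rarest classes, k + vi and + br +, are the double crossovers. Comparing them with the parentals, only the vi allele has switched, so vi is the middle locus and the order is k – vi – br.
Crossovers in the k–vi interval produce the single-crossover classes + + + and k br vi (129 + 135 = 264) plus the double crossovers (17).
RF(k–vi) = (264 + 17) / 1500 = 281/1500 = 0.1873 → 18.7 m.u.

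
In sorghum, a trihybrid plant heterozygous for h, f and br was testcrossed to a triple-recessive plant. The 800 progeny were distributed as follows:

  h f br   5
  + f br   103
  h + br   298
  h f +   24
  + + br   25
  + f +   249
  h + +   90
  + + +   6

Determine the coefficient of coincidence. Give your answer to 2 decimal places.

0.72

The two most frequent reciprocal classes, h + br and + f +, are the parental types, so the F1 was h + br / + f +.
The two rarest classes, h f br and + + +, are the double crossovers. Comparing them with the parentals, only the f allele has switched, so f is the middle locus and the order is br – f – h.
br–f: (193 + 11)/800 = 0.2550; f–h: (49 + 11)/800 = 0.0750.
Expected DCO frequency = 0.2550 × 0.0750 ≈ 0.01912; observed = 11/800 ≈ 0.01375.
Coefficient of coincidence = 0.01375/0.01912 ≈ 0.72.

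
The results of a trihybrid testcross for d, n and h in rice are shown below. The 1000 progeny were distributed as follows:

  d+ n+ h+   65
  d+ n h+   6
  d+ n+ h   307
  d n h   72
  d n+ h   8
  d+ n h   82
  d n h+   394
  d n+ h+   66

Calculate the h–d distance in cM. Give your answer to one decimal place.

The two most frequent reciprocal classes, d n h+ and d+ n+ h, are the parental types, so the F1 was d n h+ / d+ n+ h.
The two rarest classes, d+ n h+ and d n+ h, are the double crossovers. Comparing them with the parentals, only the d allele has switched, so d is the middle locus and the order is h – d – n.
Crossovers in the h–d interval produce the single-crossover classes d n h and d+ n+ h+ (72 + 65 = 137) plus the double crossovers (14).
RF(h–d) = (137 + 14) / 1000 = 151/1000 = 0.1510 → 15.1 cM.

15.1 cM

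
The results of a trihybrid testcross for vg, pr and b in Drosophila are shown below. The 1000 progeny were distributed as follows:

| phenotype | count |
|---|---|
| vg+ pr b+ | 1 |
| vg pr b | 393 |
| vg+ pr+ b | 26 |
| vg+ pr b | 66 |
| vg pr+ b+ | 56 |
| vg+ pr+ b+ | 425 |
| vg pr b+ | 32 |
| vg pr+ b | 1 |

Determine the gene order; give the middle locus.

The two most frequent reciprocal classes, vg+ pr+ b+ and vg pr b, are the parental types, so the F1 was vg+ pr+ b+ / vg pr b.
The two rarest classes, vg+ pr b+ and vg pr+ b, are the double crossovers. Comparing them with the parentals, only the pr allele has switched, so pr is the middle locus and the order is vg – pr – b.

pr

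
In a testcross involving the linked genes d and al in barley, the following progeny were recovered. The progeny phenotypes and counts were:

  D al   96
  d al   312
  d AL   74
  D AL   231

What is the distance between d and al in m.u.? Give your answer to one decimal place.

The two most frequent classes, D AL (231) and d al (312), are the parental types, so the F1 was D AL / d al.
The recombinant classes are D al and d AL: 96 + 74 = 170.
Recombination frequency = 170/713 = 0.2384 ≈ 23.8%, i.e. 23.8 m.u.

23.8 m.u.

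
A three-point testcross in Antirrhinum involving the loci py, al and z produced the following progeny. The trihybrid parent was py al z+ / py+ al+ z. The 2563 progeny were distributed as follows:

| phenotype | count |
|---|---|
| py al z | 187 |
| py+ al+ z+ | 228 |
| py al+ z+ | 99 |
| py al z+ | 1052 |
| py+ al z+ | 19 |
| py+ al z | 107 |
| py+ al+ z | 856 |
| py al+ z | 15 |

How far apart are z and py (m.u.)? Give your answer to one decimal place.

17.5 m.u.

The two rarest classes, py+ al z+ and py al+ z, are the double crossovers. Comparing them with the parentals, only the py allele has switched, so py is the middle locus and the order is al – py – z.
Crossovers in the py–z interval produce the single-crossover classes py al z and py+ al+ z+ (187 + 228 = 415) plus the double crossovers (34).
RF(py–z) = (415 + 34) / 2563 = 449/2563 = 0.1752 → 17.5 m.u.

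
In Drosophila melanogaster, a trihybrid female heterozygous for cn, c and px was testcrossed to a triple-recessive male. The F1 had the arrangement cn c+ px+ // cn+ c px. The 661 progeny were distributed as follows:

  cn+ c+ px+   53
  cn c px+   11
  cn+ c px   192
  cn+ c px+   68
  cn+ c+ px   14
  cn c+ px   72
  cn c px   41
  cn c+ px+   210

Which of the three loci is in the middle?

The two rarest classes, cn c px+ and cn+ c+ px, are the double crossovers. Comparing them with the parentals, only the c allele has switched, so c is the middle locus and the order is px – c – cn.

c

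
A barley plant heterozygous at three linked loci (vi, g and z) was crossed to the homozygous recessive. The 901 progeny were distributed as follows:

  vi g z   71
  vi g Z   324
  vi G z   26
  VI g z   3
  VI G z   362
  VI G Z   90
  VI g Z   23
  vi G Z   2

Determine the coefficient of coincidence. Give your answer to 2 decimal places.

0.50

The two most frequent reciprocal classes, VI G z and vi g Z, are the parental types, so the F1 was VI G z / vi g Z.
The two rarest classes, VI g z and vi G Z, are the double crossovers. Comparing them with the parentals, only the g allele has switched, so g is the middle locus and the order is vi – g – z.
vi–g: (49 + 5)/901 = 0.0599; g–z: (161 + 5)/901 = 0.1842.
Expected DCO frequency = 0.0599 × 0.1842 ≈ 0.01103; observed = 5/901 ≈ 0.00555.
Coefficient of coincidence = 0.00555/0.01103 ≈ 0.50.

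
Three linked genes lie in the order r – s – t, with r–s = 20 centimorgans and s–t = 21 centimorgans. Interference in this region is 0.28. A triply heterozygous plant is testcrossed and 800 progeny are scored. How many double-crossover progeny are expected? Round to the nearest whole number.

24

Map distances give recombination frequencies of 0.200 and 0.210 for the two intervals.
With interference 0.28 (so coincidence = 0.72), expected double-crossover frequency = 0.200 × 0.210 × 0.72 = 0.03024.
Expected number = 0.03024 × 800 = 24.19 ≈ 24.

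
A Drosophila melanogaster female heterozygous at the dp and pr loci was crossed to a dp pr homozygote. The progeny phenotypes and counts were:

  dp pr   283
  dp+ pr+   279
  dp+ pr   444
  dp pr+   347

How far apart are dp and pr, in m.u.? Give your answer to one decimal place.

The two most frequent classes, dp+ pr (444) and dp pr+ (347), are the parental types, so the F1 was dp+ pr / dp pr+.
The recombinant classes are dp+ pr+ and dp pr: 279 + 283 = 562.
Recombination frequency = 562/1353 = 0.4154 ≈ 41.5%, i.e. 41.5 m.u.

41.5 m.u.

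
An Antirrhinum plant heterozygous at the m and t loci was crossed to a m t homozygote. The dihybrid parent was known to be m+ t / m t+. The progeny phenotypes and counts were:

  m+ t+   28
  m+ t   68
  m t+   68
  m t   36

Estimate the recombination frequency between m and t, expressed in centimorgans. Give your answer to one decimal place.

The recombinant classes are m+ t+ and m t: 28 + 36 = 64.
Recombination frequency = 64/200 = 0.3200 ≈ 32.0%, i.e. 32.0 centimorgans.

32.0 centimorgans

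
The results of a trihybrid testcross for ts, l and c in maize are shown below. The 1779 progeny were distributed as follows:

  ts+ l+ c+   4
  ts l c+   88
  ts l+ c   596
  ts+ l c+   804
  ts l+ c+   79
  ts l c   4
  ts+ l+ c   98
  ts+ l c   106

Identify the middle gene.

l

The two most frequent reciprocal classes, ts l+ c and ts+ l c+, are the parental types, so the F1 was ts l+ c / ts+ l c+.
The two rarest classes, ts l c and ts+ l+ c+, are the double crossovers. Comparing them with the parentals, only the l allele has switched, so l is the middle locus and the order is c – l – ts.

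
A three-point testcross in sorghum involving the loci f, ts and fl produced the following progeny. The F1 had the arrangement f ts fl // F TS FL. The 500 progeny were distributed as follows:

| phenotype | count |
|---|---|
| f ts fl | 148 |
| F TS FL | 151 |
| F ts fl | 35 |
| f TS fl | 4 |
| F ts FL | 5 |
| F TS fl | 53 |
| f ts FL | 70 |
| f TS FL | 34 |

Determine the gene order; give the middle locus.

ts

The two rarest classes, f TS fl and F ts FL, are the double crossovers. Comparing them with the parentals, only the ts allele has switched, so ts is the middle locus and the order is fl – ts – f.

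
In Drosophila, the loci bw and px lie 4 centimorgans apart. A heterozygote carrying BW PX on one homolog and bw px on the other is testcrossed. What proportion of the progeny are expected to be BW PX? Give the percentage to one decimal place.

48.0%

A map distance of 4 centimorgans corresponds to a recombination frequency of 0.040.
The F1 is BW PX / bw px, so BW PX is a parental gamete class with expected frequency (1 − r)/2 = 0.960/2 = 0.4800.
That is 0.4800 = 48.0% of the progeny.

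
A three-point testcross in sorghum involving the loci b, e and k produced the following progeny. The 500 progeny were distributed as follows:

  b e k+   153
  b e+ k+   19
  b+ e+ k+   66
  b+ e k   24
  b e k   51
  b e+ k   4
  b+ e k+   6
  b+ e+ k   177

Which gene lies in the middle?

b

The two most frequent reciprocal classes, b e k+ and b+ e+ k, are the parental types, so the F1 was b e k+ / b+ e+ k.
The two rarest classes, b+ e k+ and b e+ k, are the double crossovers. Comparing them with the parentals, only the b allele has switched, so b is the middle locus and the order is e – b – k.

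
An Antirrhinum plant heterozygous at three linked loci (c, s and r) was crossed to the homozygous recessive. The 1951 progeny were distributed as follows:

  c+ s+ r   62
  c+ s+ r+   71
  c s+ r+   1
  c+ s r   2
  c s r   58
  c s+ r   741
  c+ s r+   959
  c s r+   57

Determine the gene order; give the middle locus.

The two most frequent reciprocal classes, c+ s r+ and c s+ r, are the parental types, so the F1 was c+ s r+ / c s+ r.
The two rarest classes, c+ s r and c s+ r+, are the double crossovers. Comparing them with the parentals, only the r allele has switched, so r is the middle locus and the order is s – r – c.

r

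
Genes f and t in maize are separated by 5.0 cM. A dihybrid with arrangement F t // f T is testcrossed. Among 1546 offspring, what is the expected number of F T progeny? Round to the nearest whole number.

A map distance of 5.0 cM corresponds to a recombination frequency of 0.050.
The F1 is F t / f T, so F T is a recombinant gamete class with expected frequency r/2 = 0.050/2 = 0.0250.
Expected number = 0.0250 × 1546 = 38.65 ≈ 39.

39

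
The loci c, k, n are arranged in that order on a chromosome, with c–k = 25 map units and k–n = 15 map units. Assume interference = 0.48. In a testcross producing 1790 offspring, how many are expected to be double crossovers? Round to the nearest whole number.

35

Map distances give recombination frequencies of 0.250 and 0.150 for the two intervals.
With interference 0.48 (so coincidence = 0.52), expected double-crossover frequency = 0.250 × 0.150 × 0.52 = 0.01950.
Expected number = 0.01950 × 1790 = 34.91 ≈ 35.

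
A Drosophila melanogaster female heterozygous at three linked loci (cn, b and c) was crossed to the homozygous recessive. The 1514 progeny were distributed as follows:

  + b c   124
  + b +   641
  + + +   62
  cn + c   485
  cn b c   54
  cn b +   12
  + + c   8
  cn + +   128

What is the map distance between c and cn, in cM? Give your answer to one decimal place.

The two most frequent reciprocal classes, + b + and cn + c, are the parental types, so the F1 was + b + / cn + c.
The two rarest classes, cn b + and + + c, are the double crossovers. Comparing them with the parentals, only the cn allele has switched, so cn is the middle locus and the order is b – cn – c.
Crossovers in the cn–c interval produce the single-crossover classes + b c and cn + + (124 + 128 = 252) plus the double crossovers (20).
RF(cn–c) = (252 + 20) / 1514 = 272/1514 = 0.1797 → 18.0 cM.

18.0 cM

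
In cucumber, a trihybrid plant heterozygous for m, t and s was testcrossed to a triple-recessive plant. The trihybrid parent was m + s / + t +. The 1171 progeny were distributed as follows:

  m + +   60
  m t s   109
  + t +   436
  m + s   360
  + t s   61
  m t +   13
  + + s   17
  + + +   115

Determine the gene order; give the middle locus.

m

The two rarest classes, + + s and m t +, are the double crossovers. Comparing them with the parentals, only the m allele has switched, so m is the middle locus and the order is s – m – t.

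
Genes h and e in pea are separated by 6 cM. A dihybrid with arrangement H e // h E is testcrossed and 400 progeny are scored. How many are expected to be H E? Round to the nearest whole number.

12

A map distance of 6 cM corresponds to a recombination frequency of 0.060.
The F1 is H e / h E, so H E is a recombinant gamete class with expected frequency r/2 = 0.060/2 = 0.0300.
Expected number = 0.0300 × 400 = 12.00 ≈ 12.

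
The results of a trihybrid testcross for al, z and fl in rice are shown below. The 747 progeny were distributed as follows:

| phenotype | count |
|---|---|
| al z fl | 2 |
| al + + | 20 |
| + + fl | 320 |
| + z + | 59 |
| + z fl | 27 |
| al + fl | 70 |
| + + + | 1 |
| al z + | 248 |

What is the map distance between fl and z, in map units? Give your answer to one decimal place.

6.7 map units

The two most frequent reciprocal classes, al z + and + + fl, are the parental types, so the F1 was al z + / + + fl.
The two rarest classes, al z fl and + + +, are the double crossovers. Comparing them with the parentals, only the fl allele has switched, so fl is the middle locus and the order is z – fl – al.
Crossovers in the z–fl interval produce the single-crossover classes al + + and + z fl (20 + 27 = 47) plus the double crossovers (3).
RF(z–fl) = (47 + 3) / 747 = 50/747 = 0.0669 → 6.7 map units.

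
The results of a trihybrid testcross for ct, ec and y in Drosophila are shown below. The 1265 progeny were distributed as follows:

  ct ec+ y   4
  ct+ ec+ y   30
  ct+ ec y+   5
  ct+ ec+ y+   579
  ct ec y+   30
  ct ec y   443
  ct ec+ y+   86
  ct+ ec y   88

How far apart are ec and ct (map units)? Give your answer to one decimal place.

The two most frequent reciprocal classes, ct+ ec+ y+ and ct ec y, are the parental types, so the F1 was ct+ ec+ y+ / ct ec y.
The two rarest classes, ct+ ec y+ and ct ec+ y, are the double crossovers. Comparing them with the parentals, only the ec allele has switched, so ec is the middle locus and the order is y – ec – ct.
Crossovers in the ec–ct interval produce the single-crossover classes ct ec+ y+ and ct+ ec y (86 + 88 = 174) plus the double crossovers (9).
RF(ec–ct) = (174 + 9) / 1265 = 183/1265 = 0.1447 → 14.5 map units.

14.5 map units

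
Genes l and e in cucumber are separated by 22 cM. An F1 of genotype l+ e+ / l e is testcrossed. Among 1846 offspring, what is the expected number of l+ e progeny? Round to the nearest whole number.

A map distance of 22 cM corresponds to a recombination frequency of 0.220.
The F1 is l+ e+ / l e, so l+ e is a recombinant gamete class with expected frequency r/2 = 0.220/2 = 0.1100.
Expected number = 0.1100 × 1846 = 203.06 ≈ 203.

203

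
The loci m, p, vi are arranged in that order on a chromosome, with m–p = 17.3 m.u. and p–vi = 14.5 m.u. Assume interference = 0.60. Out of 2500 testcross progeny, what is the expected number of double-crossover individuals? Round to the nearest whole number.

Map distances give recombination frequencies of 0.173 and 0.145 for the two intervals.
With interference 0.60 (so coincidence = 0.40), expected double-crossover frequency = 0.173 × 0.145 × 0.40 = 0.01003.
Expected number = 0.01003 × 2500 = 25.09 ≈ 25.

25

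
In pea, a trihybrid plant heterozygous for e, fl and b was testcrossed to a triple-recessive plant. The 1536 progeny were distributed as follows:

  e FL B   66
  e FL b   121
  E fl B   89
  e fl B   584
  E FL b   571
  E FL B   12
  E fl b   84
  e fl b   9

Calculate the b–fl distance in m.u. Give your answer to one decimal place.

11.1 m.u.

The two most frequent reciprocal classes, e fl B and E FL b, are the parental types, so the F1 was e fl B / E FL b.
The two rarest classes, e fl b and E FL B, are the double crossovers. Comparing them with the parentals, only the b allele has switched, so b is the middle locus and the order is e – b – fl.
Crossovers in the b–fl interval produce the single-crossover classes e FL B and E fl b (66 + 84 = 150) plus the double crossovers (21).
RF(b–fl) = (150 + 21) / 1536 = 171/1536 = 0.1113 → 11.1 m.u.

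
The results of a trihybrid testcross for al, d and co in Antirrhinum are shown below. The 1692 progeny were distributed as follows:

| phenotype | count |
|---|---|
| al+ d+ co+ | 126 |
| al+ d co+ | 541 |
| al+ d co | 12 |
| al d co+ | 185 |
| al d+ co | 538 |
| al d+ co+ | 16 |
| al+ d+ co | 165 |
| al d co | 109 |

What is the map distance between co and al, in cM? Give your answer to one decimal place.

22.3 cM

The two most frequent reciprocal classes, al d+ co and al+ d co+, are the parental types, so the F1 was al d+ co / al+ d co+.
The two rarest classes, al d+ co+ and al+ d co, are the double crossovers. Comparing them with the parentals, only the co allele has switched, so co is the middle locus and the order is d – co – al.
Crossovers in the co–al interval produce the single-crossover classes al+ d+ co and al d co+ (165 + 185 = 350) plus the double crossovers (28).
RF(co–al) = (350 + 28) / 1692 = 378/1692 = 0.2234 → 22.3 cM.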